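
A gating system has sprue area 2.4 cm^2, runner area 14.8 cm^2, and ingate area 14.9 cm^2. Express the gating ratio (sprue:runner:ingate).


Sprue:Runner:Ingate = 1 : 14.8/2.4 : 14.9/2.4 = 1:6.17:6.21

Answer: 1:6.17:6.21


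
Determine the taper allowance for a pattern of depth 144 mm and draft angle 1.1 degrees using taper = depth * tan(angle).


Formula: taper = depth * tan(draft_angle)
tan(1.1 deg) = 0.0192010
taper = 144 mm * 0.0192010 = 2.7649 mm


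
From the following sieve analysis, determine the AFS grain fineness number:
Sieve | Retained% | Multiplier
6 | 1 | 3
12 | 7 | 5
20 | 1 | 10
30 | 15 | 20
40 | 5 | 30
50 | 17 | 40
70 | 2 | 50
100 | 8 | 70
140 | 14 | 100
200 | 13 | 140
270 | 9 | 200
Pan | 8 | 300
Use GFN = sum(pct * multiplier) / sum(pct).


Formula: GFN = sum(pct * multiplier) / sum(pct)
sum(pct * multiplier) = 9258
sum(pct) = 100
GFN = 9258 / 100 = 92.58


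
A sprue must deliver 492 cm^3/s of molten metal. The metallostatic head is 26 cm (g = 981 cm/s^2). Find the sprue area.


Formula: v = sqrt(2*g*h), A = Q/v
Velocity: v = sqrt(2 * 981 * 26) = sqrt(51012) = 225.8584 cm/s
Sprue area: A = Q / v = 492 / 225.8584 = 2.1784 cm^2

Final answer: 2.1784 cm^2


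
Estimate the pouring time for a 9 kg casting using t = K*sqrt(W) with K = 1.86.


Formula: t = K * sqrt(W)
sqrt(W) = sqrt(9) = 3.00000
t = 1.86 * 3.00000 = 5.5800 s

Answer: 5.5800 s


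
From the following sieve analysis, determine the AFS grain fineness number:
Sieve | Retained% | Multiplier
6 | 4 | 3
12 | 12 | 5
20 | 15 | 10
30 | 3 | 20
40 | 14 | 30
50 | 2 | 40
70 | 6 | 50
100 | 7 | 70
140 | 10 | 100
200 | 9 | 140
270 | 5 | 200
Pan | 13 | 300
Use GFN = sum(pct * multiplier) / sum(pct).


Formula: GFN = sum(pct * multiplier) / sum(pct)
sum(pct * multiplier) = 8732
sum(pct) = 100
GFN = 8732 / 100 = 87.32

87.32


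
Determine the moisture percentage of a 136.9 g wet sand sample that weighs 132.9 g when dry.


Formula: MC = (W_wet - W_dry) / W_wet * 100
Water mass = 136.9 - 132.9 = 4.0 g
MC = 4.0 / 136.9 * 100 = 2.9218%

2.9218%


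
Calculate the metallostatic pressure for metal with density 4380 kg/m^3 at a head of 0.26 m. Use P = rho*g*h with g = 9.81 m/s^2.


Formula: P = rho * g * h
rho * g = 4380 * 9.81 = 42967.8 N/m^3
P = 42967.8 * 0.26 = 11171.6280 Pa

Final answer: 11171.6280 Pa


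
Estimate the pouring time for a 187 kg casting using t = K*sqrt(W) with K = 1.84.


Formula: t = K * sqrt(W)
sqrt(W) = sqrt(187) = 13.67479
t = 1.84 * 13.67479 = 25.1616 s


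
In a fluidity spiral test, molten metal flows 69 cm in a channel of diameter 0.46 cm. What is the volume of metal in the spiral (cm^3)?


Formula: V = pi * (d/2)^2 * L  (cylinder volume)
Radius = 0.46/2 = 0.23 cm
V = pi * 0.23^2 * 69 = 11.4671 cm^3


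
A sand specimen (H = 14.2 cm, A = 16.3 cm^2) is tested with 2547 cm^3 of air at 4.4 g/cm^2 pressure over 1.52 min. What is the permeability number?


Formula: Permeability Number P = (V * H) / (p * A * t)
Numerator: V * H = 2547 * 14.2 = 36167.4
Denominator: p * A * t = 4.4 * 16.3 * 1.52 = 109.0144
P = 36167.4 / 109.0144 = 331.7672

331.7672


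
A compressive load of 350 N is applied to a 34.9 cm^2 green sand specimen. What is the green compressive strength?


Formula: Compressive Strength = Force / Area
Strength = 350 N / 34.9 cm^2 = 10.0287 N/cm^2

Final answer: 10.0287 N/cm^2


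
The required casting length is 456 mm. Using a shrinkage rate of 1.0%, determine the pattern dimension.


Formula: L_pattern = L_casting * (1 + shrinkage_rate/100)
Shrinkage factor = 1 + 1.0/100 = 1.01
L_pattern = 456 mm * 1.01 = 460.5600 mm

460.5600 mm


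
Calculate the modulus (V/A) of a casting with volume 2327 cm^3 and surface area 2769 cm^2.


Formula: Casting Modulus M = V / A
M = 2327 cm^3 / 2769 cm^2 = 0.8404 cm

Final answer: 0.8404 cm


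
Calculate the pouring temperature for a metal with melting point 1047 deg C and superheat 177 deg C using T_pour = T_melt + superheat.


Formula: T_pour = T_melt + Superheat
T_pour = 1047 + 177 = 1224 deg C


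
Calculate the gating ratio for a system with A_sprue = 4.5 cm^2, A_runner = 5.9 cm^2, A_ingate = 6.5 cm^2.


Sprue:Runner:Ingate = 1 : 5.9/4.5 : 6.5/4.5 = 1:1.31:1.44

Final answer: 1:1.31:1.44


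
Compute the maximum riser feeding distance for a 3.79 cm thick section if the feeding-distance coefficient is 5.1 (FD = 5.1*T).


Formula: FD = 5.1 * T  (riser feeding-distance rule)
FD = 5.1 * 3.79 cm = 19.3290 cm

19.3290 cm


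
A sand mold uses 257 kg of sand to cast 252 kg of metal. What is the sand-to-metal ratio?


Formula: Sand-to-Metal Ratio = W_sand / W_metal
Ratio = 257 kg / 252 kg = 1.0198

1.0198


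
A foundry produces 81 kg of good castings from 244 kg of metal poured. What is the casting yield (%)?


Formula: Casting Yield = (W_good / W_total) * 100
Yield = (81 kg / 244 kg) * 100 = 33.1967%

Answer: 33.1967%


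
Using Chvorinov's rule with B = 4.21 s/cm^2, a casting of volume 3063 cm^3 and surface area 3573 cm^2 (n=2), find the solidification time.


Formula: t_s = B * (V/A)^n  (Chvorinov's rule, n=2)
Modulus M = V/A = 3063/3573 = 0.857263 cm
M^2 = 0.857263^2 = 0.734900 cm^2
t_s = 4.21 * 0.734900 = 3.0939 s

Final answer: 3.0939 s


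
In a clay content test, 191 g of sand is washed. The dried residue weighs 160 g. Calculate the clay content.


Formula: Clay% = (W_total - W_washed) / W_total * 100
Clay mass = 191 - 160 = 31 g
Clay% = 31 / 191 * 100 = 16.2304%

16.2304%


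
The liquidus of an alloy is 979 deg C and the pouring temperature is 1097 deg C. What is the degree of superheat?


Formula: Superheat = T_pour - T_melt
Superheat = 1097 - 979 = 118 deg C


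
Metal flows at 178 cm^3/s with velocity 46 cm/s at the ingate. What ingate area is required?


Formula: A_ingate = Q / v  (continuity equation)
A = 178 cm^3/s / 46 cm/s = 3.8696 cm^2

3.8696 cm^2


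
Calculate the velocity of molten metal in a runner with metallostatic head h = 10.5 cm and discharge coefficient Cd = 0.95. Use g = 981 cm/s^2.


Formula: v = Cd * sqrt(2 * g * h)  (Torricelli with discharge coefficient)
2*g*h = 2 * 981 * 10.5 = 20601.0 cm^2/s^2
sqrt(20601.0) = 143.53048 cm/s
v = 0.95 * 143.53048 = 136.3540 cm/s

Final answer: 136.3540 cm/s


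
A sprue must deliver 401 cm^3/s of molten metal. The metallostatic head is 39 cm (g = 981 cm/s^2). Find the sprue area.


Formula: v = sqrt(2*g*h), A = Q/v
Velocity: v = sqrt(2 * 981 * 39) = sqrt(76518) = 276.6189 cm/s
Sprue area: A = Q / v = 401 / 276.6189 = 1.4496 cm^2


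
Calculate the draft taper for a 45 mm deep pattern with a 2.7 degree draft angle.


Formula: taper = depth * tan(draft_angle)
tan(2.7 deg) = 0.0471588
taper = 45 mm * 0.0471588 = 2.1221 mm

Answer: 2.1221 mm


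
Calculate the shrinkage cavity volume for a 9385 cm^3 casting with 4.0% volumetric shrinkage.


Formula: V_shrink = V_casting * shrinkage_pct / 100
V_shrink = 9385 cm^3 * 4.0 / 100 = 375.4000 cm^3

Answer: 375.4000 cm^3


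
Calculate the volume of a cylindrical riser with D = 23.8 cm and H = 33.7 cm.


Formula: V = pi * (D/2)^2 * H  (cylinder volume)
Radius = D/2 = 23.8/2 = 11.9 cm
V = pi * 11.9^2 * 33.7 = 14992.4875 cm^3

Answer: 14992.4875 cm^3


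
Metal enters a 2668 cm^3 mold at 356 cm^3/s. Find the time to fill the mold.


Formula: t_fill = V_mold / Q_flow
t = 2668 cm^3 / 356 cm^3/s = 7.4944 s

Final answer: 7.4944 s


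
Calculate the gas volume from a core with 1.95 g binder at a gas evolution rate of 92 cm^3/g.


Formula: V_gas = W_binder * gas_evolution_rate
V = 1.95 g * 92 cm^3/g = 179.4000 cm^3

Answer: 179.4000 cm^3


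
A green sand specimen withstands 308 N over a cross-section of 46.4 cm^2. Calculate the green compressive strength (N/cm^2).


Formula: Compressive Strength = Force / Area
Strength = 308 N / 46.4 cm^2 = 6.6379 N/cm^2

Final answer: 6.6379 N/cm^2


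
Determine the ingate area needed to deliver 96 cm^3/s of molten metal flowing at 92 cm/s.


Formula: A_ingate = Q / v  (continuity equation)
A = 96 cm^3/s / 92 cm/s = 1.0435 cm^2

Answer: 1.0435 cm^2


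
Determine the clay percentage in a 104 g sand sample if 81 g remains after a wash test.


Formula: Clay% = (W_total - W_washed) / W_total * 100
Clay mass = 104 - 81 = 23 g
Clay% = 23 / 104 * 100 = 22.1154%

22.1154%


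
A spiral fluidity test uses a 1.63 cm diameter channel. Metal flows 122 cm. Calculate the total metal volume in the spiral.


Formula: V = pi * (d/2)^2 * L  (cylinder volume)
Radius = 1.63/2 = 0.815 cm
V = pi * 0.815^2 * 122 = 254.5804 cm^3

Final answer: 254.5804 cm^3


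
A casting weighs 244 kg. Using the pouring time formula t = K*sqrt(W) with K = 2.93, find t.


Formula: t = K * sqrt(W)
sqrt(W) = sqrt(244) = 15.62050
t = 2.93 * 15.62050 = 45.7681 s

Final answer: 45.7681 s


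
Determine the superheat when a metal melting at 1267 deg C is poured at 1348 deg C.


Formula: Superheat = T_pour - T_melt
Superheat = 1348 - 1267 = 81 deg C

Answer: 81 deg C


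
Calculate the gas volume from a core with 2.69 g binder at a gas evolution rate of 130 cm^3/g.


Formula: V_gas = W_binder * gas_evolution_rate
V = 2.69 g * 130 cm^3/g = 349.7000 cm^3

Answer: 349.7000 cm^3


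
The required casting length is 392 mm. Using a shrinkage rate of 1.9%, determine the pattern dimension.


Formula: L_pattern = L_casting * (1 + shrinkage_rate/100)
Shrinkage factor = 1 + 1.9/100 = 1.019
L_pattern = 392 mm * 1.019 = 399.4480 mm


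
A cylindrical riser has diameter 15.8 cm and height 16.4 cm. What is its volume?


Formula: V = pi * (D/2)^2 * H  (cylinder volume)
Radius = D/2 = 15.8/2 = 7.9 cm
V = pi * 7.9^2 * 16.4 = 3215.4955 cm^3

Final answer: 3215.4955 cm^3


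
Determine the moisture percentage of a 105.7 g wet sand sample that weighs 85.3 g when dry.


Formula: MC = (W_wet - W_dry) / W_wet * 100
Water mass = 105.7 - 85.3 = 20.4 g
MC = 20.4 / 105.7 * 100 = 19.2999%


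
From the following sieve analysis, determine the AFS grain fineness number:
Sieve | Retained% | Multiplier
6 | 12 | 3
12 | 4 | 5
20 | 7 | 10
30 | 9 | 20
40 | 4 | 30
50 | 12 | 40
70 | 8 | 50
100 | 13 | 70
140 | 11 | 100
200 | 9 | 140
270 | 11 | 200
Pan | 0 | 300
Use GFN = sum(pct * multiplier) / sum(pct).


Formula: GFN = sum(pct * multiplier) / sum(pct)
sum(pct * multiplier) = 6776
sum(pct) = 100
GFN = 6776 / 100 = 67.76

67.76


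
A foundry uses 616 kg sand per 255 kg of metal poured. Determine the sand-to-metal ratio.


Formula: Sand-to-Metal Ratio = W_sand / W_metal
Ratio = 616 kg / 255 kg = 2.4157

Final answer: 2.4157


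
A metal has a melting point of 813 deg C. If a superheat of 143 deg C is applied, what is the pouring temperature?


Formula: T_pour = T_melt + Superheat
T_pour = 813 + 143 = 956 deg C

956 deg C


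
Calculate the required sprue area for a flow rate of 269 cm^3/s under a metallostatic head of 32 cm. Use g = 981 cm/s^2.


Formula: v = sqrt(2*g*h), A = Q/v
Velocity: v = sqrt(2 * 981 * 32) = sqrt(62784) = 250.5674 cm/s
Sprue area: A = Q / v = 269 / 250.5674 = 1.0736 cm^2

Answer: 1.0736 cm^2


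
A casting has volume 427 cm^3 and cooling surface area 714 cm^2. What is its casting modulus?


Formula: Casting Modulus M = V / A
M = 427 cm^3 / 714 cm^2 = 0.5980 cm

Answer: 0.5980 cm


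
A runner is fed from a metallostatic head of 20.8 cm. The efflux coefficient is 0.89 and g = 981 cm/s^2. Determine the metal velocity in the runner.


Formula: v = Cd * sqrt(2 * g * h)  (Torricelli with discharge coefficient)
2*g*h = 2 * 981 * 20.8 = 40809.6 cm^2/s^2
sqrt(40809.6) = 202.01386 cm/s
v = 0.89 * 202.01386 = 179.7923 cm/s

Final answer: 179.7923 cm/s


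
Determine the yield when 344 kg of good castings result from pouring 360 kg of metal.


Formula: Casting Yield = (W_good / W_total) * 100
Yield = (344 kg / 360 kg) * 100 = 95.5556%

Final answer: 95.5556%


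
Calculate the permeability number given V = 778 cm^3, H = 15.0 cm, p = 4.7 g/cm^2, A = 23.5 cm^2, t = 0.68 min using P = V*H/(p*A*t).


Formula: Permeability Number P = (V * H) / (p * A * t)
Numerator: V * H = 778 * 15.0 = 11670.0
Denominator: p * A * t = 4.7 * 23.5 * 0.68 = 75.106
P = 11670.0 / 75.106 = 155.3804

155.3804


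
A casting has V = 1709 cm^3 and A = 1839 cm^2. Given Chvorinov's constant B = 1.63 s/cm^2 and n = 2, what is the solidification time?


Formula: t_s = B * (V/A)^n  (Chvorinov's rule, n=2)
Modulus M = V/A = 1709/1839 = 0.929309 cm
M^2 = 0.929309^2 = 0.863615 cm^2
t_s = 1.63 * 0.863615 = 1.4077 s

1.4077 s


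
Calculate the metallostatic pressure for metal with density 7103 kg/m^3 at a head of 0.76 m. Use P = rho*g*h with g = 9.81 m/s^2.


Formula: P = rho * g * h
rho * g = 7103 * 9.81 = 69680.43 N/m^3
P = 69680.43 * 0.76 = 52957.1268 Pa

Final answer: 52957.1268 Pa


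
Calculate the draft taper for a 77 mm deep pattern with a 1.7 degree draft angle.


Formula: taper = depth * tan(draft_angle)
tan(1.7 deg) = 0.0296793
taper = 77 mm * 0.0296793 = 2.2853 mm


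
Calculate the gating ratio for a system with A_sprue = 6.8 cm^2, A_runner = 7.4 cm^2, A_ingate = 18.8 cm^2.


Sprue:Runner:Ingate = 1 : 7.4/6.8 : 18.8/6.8 = 1:1.09:2.76

Final answer: 1:1.09:2.76


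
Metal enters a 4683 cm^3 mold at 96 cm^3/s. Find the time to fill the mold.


Formula: t_fill = V_mold / Q_flow
t = 4683 cm^3 / 96 cm^3/s = 48.7812 s

48.7812 s


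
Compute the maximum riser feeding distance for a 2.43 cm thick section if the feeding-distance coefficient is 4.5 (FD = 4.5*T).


Formula: FD = 4.5 * T  (riser feeding-distance rule)
FD = 4.5 * 2.43 cm = 10.9350 cm


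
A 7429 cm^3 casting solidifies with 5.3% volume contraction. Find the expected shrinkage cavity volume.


Formula: V_shrink = V_casting * shrinkage_pct / 100
V_shrink = 7429 cm^3 * 5.3 / 100 = 393.7370 cm^3

393.7370 cm^3


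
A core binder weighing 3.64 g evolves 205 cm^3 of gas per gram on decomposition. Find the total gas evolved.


Formula: V_gas = W_binder * gas_evolution_rate
V = 3.64 g * 205 cm^3/g = 746.2000 cm^3

Final answer: 746.2000 cm^3


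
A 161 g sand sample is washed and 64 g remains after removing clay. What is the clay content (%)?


Formula: Clay% = (W_total - W_washed) / W_total * 100
Clay mass = 161 - 64 = 97 g
Clay% = 97 / 161 * 100 = 60.2484%

Final answer: 60.2484%


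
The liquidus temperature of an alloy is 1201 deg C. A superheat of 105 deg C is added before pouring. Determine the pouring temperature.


Formula: T_pour = T_melt + Superheat
T_pour = 1201 + 105 = 1306 deg C

1306 deg C


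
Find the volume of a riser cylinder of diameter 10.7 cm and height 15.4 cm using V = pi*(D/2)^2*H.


Formula: V = pi * (D/2)^2 * H  (cylinder volume)
Radius = D/2 = 10.7/2 = 5.35 cm
V = pi * 5.35^2 * 15.4 = 1384.7716 cm^3

Final answer: 1384.7716 cm^3


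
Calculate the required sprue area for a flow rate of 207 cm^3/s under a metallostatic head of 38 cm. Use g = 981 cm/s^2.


Formula: v = sqrt(2*g*h), A = Q/v
Velocity: v = sqrt(2 * 981 * 38) = sqrt(74556) = 273.0494 cm/s
Sprue area: A = Q / v = 207 / 273.0494 = 0.7581 cm^2

0.7581 cm^2


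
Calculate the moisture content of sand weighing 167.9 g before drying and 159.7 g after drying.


Formula: MC = (W_wet - W_dry) / W_wet * 100
Water mass = 167.9 - 159.7 = 8.2 g
MC = 8.2 / 167.9 * 100 = 4.8839%

4.8839%


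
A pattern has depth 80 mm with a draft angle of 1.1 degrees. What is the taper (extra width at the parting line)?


Formula: taper = depth * tan(draft_angle)
tan(1.1 deg) = 0.0192010
taper = 80 mm * 0.0192010 = 1.5361 mm

1.5361 mm


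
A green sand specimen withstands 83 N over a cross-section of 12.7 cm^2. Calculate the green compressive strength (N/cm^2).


Formula: Compressive Strength = Force / Area
Strength = 83 N / 12.7 cm^2 = 6.5354 N/cm^2

Final answer: 6.5354 N/cm^2


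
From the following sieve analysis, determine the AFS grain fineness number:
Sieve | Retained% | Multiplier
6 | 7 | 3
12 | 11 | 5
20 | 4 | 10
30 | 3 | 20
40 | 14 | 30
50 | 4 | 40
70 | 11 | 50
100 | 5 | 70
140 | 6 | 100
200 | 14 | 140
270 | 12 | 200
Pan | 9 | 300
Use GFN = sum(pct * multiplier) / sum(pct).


Formula: GFN = sum(pct * multiplier) / sum(pct)
sum(pct * multiplier) = 9316
sum(pct) = 100
GFN = 9316 / 100 = 93.16

Answer: 93.16


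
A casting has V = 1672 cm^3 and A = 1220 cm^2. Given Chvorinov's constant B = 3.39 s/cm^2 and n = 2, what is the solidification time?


Formula: t_s = B * (V/A)^n  (Chvorinov's rule, n=2)
Modulus M = V/A = 1672/1220 = 1.370492 cm
M^2 = 1.370492^2 = 1.878248 cm^2
t_s = 3.39 * 1.878248 = 6.3673 s


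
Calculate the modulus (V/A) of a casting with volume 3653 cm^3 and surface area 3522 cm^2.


Formula: Casting Modulus M = V / A
M = 3653 cm^3 / 3522 cm^2 = 1.0372 cm

Answer: 1.0372 cm


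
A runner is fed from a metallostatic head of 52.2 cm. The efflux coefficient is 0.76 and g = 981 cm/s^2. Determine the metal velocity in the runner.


Formula: v = Cd * sqrt(2 * g * h)  (Torricelli with discharge coefficient)
2*g*h = 2 * 981 * 52.2 = 102416.4 cm^2/s^2
sqrt(102416.4) = 320.02562 cm/s
v = 0.76 * 320.02562 = 243.2195 cm/s

243.2195 cm/s


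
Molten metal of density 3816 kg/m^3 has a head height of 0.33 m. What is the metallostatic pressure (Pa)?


Formula: P = rho * g * h
rho * g = 3816 * 9.81 = 37434.96 N/m^3
P = 37434.96 * 0.33 = 12353.5368 Pa

Final answer: 12353.5368 Pa


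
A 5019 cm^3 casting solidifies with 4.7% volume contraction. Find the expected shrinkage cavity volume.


Formula: V_shrink = V_casting * shrinkage_pct / 100
V_shrink = 5019 cm^3 * 4.7 / 100 = 235.8930 cm^3


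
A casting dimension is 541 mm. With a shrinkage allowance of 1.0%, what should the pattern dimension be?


Formula: L_pattern = L_casting * (1 + shrinkage_rate/100)
Shrinkage factor = 1 + 1.0/100 = 1.01
L_pattern = 541 mm * 1.01 = 546.4100 mm

546.4100 mm


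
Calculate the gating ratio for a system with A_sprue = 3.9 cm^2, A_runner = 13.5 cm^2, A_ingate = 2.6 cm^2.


Sprue:Runner:Ingate = 1 : 13.5/3.9 : 2.6/3.9 = 1:3.46:0.67

Answer: 1:3.46:0.67


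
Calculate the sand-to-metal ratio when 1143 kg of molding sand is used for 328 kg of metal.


Formula: Sand-to-Metal Ratio = W_sand / W_metal
Ratio = 1143 kg / 328 kg = 3.4848


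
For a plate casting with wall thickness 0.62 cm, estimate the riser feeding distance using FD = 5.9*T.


Formula: FD = 5.9 * T  (riser feeding-distance rule)
FD = 5.9 * 0.62 cm = 3.6580 cm

Answer: 3.6580 cm


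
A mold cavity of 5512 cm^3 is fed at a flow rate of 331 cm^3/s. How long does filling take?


Formula: t_fill = V_mold / Q_flow
t = 5512 cm^3 / 331 cm^3/s = 16.6526 s

Final answer: 16.6526 s


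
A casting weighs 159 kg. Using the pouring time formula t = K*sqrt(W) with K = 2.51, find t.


Formula: t = K * sqrt(W)
sqrt(W) = sqrt(159) = 12.60952
t = 2.51 * 12.60952 = 31.6499 s

31.6499 s


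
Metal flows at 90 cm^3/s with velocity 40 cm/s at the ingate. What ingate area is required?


Formula: A_ingate = Q / v  (continuity equation)
A = 90 cm^3/s / 40 cm/s = 2.2500 cm^2

Answer: 2.2500 cm^2


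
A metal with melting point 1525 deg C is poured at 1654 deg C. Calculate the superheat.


Formula: Superheat = T_pour - T_melt
Superheat = 1654 - 1525 = 129 deg C

129 deg C


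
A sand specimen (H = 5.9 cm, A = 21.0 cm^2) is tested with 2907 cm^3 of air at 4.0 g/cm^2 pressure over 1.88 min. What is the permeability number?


Formula: Permeability Number P = (V * H) / (p * A * t)
Numerator: V * H = 2907 * 5.9 = 17151.3
Denominator: p * A * t = 4.0 * 21.0 * 1.88 = 157.92
P = 17151.3 / 157.92 = 108.6075

Final answer: 108.6075


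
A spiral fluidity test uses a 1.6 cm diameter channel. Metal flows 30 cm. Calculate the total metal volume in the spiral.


Formula: V = pi * (d/2)^2 * L  (cylinder volume)
Radius = 1.6/2 = 0.8 cm
V = pi * 0.8^2 * 30 = 60.3186 cm^3


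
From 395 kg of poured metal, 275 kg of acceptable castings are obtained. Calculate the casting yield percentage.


Formula: Casting Yield = (W_good / W_total) * 100
Yield = (275 kg / 395 kg) * 100 = 69.6203%

Answer: 69.6203%


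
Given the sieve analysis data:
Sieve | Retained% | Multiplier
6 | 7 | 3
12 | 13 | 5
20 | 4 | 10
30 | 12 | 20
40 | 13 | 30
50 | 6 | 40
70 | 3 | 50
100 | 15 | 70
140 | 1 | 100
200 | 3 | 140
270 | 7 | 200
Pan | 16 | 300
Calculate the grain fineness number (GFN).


Formula: GFN = sum(pct * multiplier) / sum(pct)
sum(pct * multiplier) = 8916
sum(pct) = 100
GFN = 8916 / 100 = 89.16

Final answer: 89.16


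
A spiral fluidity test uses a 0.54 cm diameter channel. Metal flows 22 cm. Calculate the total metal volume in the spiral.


Formula: V = pi * (d/2)^2 * L  (cylinder volume)
Radius = 0.54/2 = 0.27 cm
V = pi * 0.27^2 * 22 = 5.0385 cm^3

Answer: 5.0385 cm^3


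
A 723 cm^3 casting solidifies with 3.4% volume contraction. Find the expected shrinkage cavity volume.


Formula: V_shrink = V_casting * shrinkage_pct / 100
V_shrink = 723 cm^3 * 3.4 / 100 = 24.5820 cm^3

Answer: 24.5820 cm^3


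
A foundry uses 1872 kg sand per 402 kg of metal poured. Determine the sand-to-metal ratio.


Formula: Sand-to-Metal Ratio = W_sand / W_metal
Ratio = 1872 kg / 402 kg = 4.6567


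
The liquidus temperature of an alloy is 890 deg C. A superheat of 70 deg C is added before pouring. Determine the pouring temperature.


Formula: T_pour = T_melt + Superheat
T_pour = 890 + 70 = 960 deg C


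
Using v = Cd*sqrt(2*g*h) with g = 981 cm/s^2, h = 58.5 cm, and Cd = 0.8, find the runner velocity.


Formula: v = Cd * sqrt(2 * g * h)  (Torricelli with discharge coefficient)
2*g*h = 2 * 981 * 58.5 = 114777.0 cm^2/s^2
sqrt(114777.0) = 338.78754 cm/s
v = 0.8 * 338.78754 = 271.0300 cm/s

271.0300 cm/s


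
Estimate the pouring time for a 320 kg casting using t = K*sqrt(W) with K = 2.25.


Formula: t = K * sqrt(W)
sqrt(W) = sqrt(320) = 17.88854
t = 2.25 * 17.88854 = 40.2492 s

Final answer: 40.2492 s


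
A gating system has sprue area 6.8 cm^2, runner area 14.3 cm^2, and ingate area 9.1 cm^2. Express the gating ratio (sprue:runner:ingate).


Sprue:Runner:Ingate = 1 : 14.3/6.8 : 9.1/6.8 = 1:2.10:1.34

Answer: 1:2.10:1.34


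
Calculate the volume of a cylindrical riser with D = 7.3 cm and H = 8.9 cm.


Formula: V = pi * (D/2)^2 * H  (cylinder volume)
Radius = D/2 = 7.3/2 = 3.65 cm
V = pi * 3.65^2 * 8.9 = 372.4994 cm^3

Answer: 372.4994 cm^3


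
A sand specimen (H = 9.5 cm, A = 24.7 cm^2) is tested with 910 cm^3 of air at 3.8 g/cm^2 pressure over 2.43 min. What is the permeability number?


Formula: Permeability Number P = (V * H) / (p * A * t)
Numerator: V * H = 910 * 9.5 = 8645.0
Denominator: p * A * t = 3.8 * 24.7 * 2.43 = 228.0798
P = 8645.0 / 228.0798 = 37.9034

Answer: 37.9034


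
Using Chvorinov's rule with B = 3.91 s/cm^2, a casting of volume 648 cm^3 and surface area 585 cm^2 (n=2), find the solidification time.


Formula: t_s = B * (V/A)^n  (Chvorinov's rule, n=2)
Modulus M = V/A = 648/585 = 1.107692 cm
M^2 = 1.107692^2 = 1.226982 cm^2
t_s = 3.91 * 1.226982 = 4.7975 s


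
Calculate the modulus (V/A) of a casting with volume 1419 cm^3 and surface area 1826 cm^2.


Formula: Casting Modulus M = V / A
M = 1419 cm^3 / 1826 cm^2 = 0.7771 cm


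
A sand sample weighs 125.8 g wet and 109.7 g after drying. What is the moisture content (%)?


Formula: MC = (W_wet - W_dry) / W_wet * 100
Water mass = 125.8 - 109.7 = 16.1 g
MC = 16.1 / 125.8 * 100 = 12.7981%

Final answer: 12.7981%


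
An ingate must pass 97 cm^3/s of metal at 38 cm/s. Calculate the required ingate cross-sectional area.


Formula: A_ingate = Q / v  (continuity equation)
A = 97 cm^3/s / 38 cm/s = 2.5526 cm^2

2.5526 cm^2


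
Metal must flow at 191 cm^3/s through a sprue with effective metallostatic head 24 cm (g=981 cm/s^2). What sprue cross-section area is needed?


Formula: v = sqrt(2*g*h), A = Q/v
Velocity: v = sqrt(2 * 981 * 24) = sqrt(47088) = 216.9977 cm/s
Sprue area: A = Q / v = 191 / 216.9977 = 0.8802 cm^2


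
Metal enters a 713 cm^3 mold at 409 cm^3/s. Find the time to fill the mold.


Formula: t_fill = V_mold / Q_flow
t = 713 cm^3 / 409 cm^3/s = 1.7433 s

1.7433 s


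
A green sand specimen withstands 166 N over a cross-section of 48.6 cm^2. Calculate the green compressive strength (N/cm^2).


Formula: Compressive Strength = Force / Area
Strength = 166 N / 48.6 cm^2 = 3.4156 N/cm^2


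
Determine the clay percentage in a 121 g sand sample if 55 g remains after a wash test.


Formula: Clay% = (W_total - W_washed) / W_total * 100
Clay mass = 121 - 55 = 66 g
Clay% = 66 / 121 * 100 = 54.5455%

54.5455%


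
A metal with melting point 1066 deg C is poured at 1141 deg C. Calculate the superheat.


Formula: Superheat = T_pour - T_melt
Superheat = 1141 - 1066 = 75 deg C

Final answer: 75 deg C


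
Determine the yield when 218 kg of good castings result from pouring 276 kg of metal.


Formula: Casting Yield = (W_good / W_total) * 100
Yield = (218 kg / 276 kg) * 100 = 78.9855%

Final answer: 78.9855%


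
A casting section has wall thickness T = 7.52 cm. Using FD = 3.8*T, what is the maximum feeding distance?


Formula: FD = 3.8 * T  (riser feeding-distance rule)
FD = 3.8 * 7.52 cm = 28.5760 cm

Final answer: 28.5760 cm


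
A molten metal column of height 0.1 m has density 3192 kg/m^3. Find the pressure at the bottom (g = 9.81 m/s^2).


Formula: P = rho * g * h
rho * g = 3192 * 9.81 = 31313.52 N/m^3
P = 31313.52 * 0.1 = 3131.3520 Pa


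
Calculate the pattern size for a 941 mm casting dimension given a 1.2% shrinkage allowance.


Formula: L_pattern = L_casting * (1 + shrinkage_rate/100)
Shrinkage factor = 1 + 1.2/100 = 1.012
L_pattern = 941 mm * 1.012 = 952.2920 mm

Answer: 952.2920 mm


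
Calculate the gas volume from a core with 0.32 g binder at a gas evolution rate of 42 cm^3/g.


Formula: V_gas = W_binder * gas_evolution_rate
V = 0.32 g * 42 cm^3/g = 13.4400 cm^3


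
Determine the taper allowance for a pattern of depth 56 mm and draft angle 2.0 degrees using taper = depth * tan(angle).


Formula: taper = depth * tan(draft_angle)
tan(2.0 deg) = 0.0349208
taper = 56 mm * 0.0349208 = 1.9556 mm


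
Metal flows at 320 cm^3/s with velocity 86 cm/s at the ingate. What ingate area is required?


Formula: A_ingate = Q / v  (continuity equation)
A = 320 cm^3/s / 86 cm/s = 3.7209 cm^2

3.7209 cm^2


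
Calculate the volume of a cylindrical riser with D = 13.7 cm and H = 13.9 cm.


Formula: V = pi * (D/2)^2 * H  (cylinder volume)
Radius = D/2 = 13.7/2 = 6.85 cm
V = pi * 6.85^2 * 13.9 = 2049.0182 cm^3

Final answer: 2049.0182 cm^3


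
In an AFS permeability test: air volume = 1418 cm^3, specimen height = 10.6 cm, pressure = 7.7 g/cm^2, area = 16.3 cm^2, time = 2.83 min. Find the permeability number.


Formula: Permeability Number P = (V * H) / (p * A * t)
Numerator: V * H = 1418 * 10.6 = 15030.8
Denominator: p * A * t = 7.7 * 16.3 * 2.83 = 355.1933
P = 15030.8 / 355.1933 = 42.3172

Answer: 42.3172


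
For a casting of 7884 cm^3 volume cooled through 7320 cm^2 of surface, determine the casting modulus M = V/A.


Formula: Casting Modulus M = V / A
M = 7884 cm^3 / 7320 cm^2 = 1.0770 cm

1.0770 cm


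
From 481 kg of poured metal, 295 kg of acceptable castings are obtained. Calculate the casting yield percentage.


Formula: Casting Yield = (W_good / W_total) * 100
Yield = (295 kg / 481 kg) * 100 = 61.3306%


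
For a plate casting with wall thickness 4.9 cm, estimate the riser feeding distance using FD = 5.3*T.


Formula: FD = 5.3 * T  (riser feeding-distance rule)
FD = 5.3 * 4.9 cm = 25.9700 cm

25.9700 cm


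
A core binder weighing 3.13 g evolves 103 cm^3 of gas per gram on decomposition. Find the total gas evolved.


Formula: V_gas = W_binder * gas_evolution_rate
V = 3.13 g * 103 cm^3/g = 322.3900 cm^3

Final answer: 322.3900 cm^3


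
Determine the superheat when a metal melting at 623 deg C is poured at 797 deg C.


Formula: Superheat = T_pour - T_melt
Superheat = 797 - 623 = 174 deg C

Answer: 174 deg C


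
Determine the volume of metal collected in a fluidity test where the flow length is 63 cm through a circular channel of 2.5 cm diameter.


Formula: V = pi * (d/2)^2 * L  (cylinder volume)
Radius = 2.5/2 = 1.25 cm
V = pi * 1.25^2 * 63 = 309.2505 cm^3

309.2505 cm^3


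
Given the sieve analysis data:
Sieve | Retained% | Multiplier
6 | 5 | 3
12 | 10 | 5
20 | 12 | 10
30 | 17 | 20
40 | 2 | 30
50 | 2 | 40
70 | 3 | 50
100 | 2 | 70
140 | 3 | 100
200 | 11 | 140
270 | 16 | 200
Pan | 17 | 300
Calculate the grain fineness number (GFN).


Formula: GFN = sum(pct * multiplier) / sum(pct)
sum(pct * multiplier) = 11095
sum(pct) = 100
GFN = 11095 / 100 = 110.95

Final answer: 110.95


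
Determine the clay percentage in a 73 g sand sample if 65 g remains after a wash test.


Formula: Clay% = (W_total - W_washed) / W_total * 100
Clay mass = 73 - 65 = 8 g
Clay% = 8 / 73 * 100 = 10.9589%

Final answer: 10.9589%


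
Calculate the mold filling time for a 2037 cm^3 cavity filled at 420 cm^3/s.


Formula: t_fill = V_mold / Q_flow
t = 2037 cm^3 / 420 cm^3/s = 4.8500 s


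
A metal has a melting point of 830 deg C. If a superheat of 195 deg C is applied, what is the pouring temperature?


Formula: T_pour = T_melt + Superheat
T_pour = 830 + 195 = 1025 deg C

1025 deg C


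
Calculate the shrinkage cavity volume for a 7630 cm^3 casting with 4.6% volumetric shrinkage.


Formula: V_shrink = V_casting * shrinkage_pct / 100
V_shrink = 7630 cm^3 * 4.6 / 100 = 350.9800 cm^3

Answer: 350.9800 cm^3


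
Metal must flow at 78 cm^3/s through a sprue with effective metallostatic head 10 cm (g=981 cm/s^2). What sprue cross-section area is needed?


Formula: v = sqrt(2*g*h), A = Q/v
Velocity: v = sqrt(2 * 981 * 10) = sqrt(19620) = 140.0714 cm/s
Sprue area: A = Q / v = 78 / 140.0714 = 0.5569 cm^2

Answer: 0.5569 cm^2


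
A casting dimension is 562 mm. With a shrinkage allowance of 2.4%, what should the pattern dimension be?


Formula: L_pattern = L_casting * (1 + shrinkage_rate/100)
Shrinkage factor = 1 + 2.4/100 = 1.024
L_pattern = 562 mm * 1.024 = 575.4880 mm

575.4880 mm


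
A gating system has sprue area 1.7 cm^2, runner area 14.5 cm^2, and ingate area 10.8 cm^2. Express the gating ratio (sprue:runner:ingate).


Sprue:Runner:Ingate = 1 : 14.5/1.7 : 10.8/1.7 = 1:8.53:6.35


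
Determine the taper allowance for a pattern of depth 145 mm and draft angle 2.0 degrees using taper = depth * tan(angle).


Formula: taper = depth * tan(draft_angle)
tan(2.0 deg) = 0.0349208
taper = 145 mm * 0.0349208 = 5.0635 mm

Final answer: 5.0635 mm


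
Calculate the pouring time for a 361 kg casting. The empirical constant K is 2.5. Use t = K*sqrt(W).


Formula: t = K * sqrt(W)
sqrt(W) = sqrt(361) = 19.00000
t = 2.5 * 19.00000 = 47.5000 s

Final answer: 47.5000 s


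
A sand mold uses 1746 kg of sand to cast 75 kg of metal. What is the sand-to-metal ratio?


Formula: Sand-to-Metal Ratio = W_sand / W_metal
Ratio = 1746 kg / 75 kg = 23.2800

23.2800


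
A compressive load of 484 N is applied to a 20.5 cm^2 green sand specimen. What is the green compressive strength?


Formula: Compressive Strength = Force / Area
Strength = 484 N / 20.5 cm^2 = 23.6098 N/cm^2

Final answer: 23.6098 N/cm^2


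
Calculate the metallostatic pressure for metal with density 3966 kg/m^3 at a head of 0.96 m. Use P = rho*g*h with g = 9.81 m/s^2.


Formula: P = rho * g * h
rho * g = 3966 * 9.81 = 38906.46 N/m^3
P = 38906.46 * 0.96 = 37350.2016 Pa

Final answer: 37350.2016 Pa


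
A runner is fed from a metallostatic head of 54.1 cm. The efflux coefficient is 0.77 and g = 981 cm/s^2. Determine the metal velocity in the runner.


Formula: v = Cd * sqrt(2 * g * h)  (Torricelli with discharge coefficient)
2*g*h = 2 * 981 * 54.1 = 106144.2 cm^2/s^2
sqrt(106144.2) = 325.79779 cm/s
v = 0.77 * 325.79779 = 250.8643 cm/s


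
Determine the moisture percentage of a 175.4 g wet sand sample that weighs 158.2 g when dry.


Formula: MC = (W_wet - W_dry) / W_wet * 100
Water mass = 175.4 - 158.2 = 17.2 g
MC = 17.2 / 175.4 * 100 = 9.8062%

Final answer: 9.8062%


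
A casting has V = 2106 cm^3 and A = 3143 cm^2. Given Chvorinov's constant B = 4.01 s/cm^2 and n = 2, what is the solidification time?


Formula: t_s = B * (V/A)^n  (Chvorinov's rule, n=2)
Modulus M = V/A = 2106/3143 = 0.670060 cm
M^2 = 0.670060^2 = 0.448980 cm^2
t_s = 4.01 * 0.448980 = 1.8004 s

Final answer: 1.8004 s


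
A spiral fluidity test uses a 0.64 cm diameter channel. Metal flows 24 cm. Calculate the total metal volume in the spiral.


Formula: V = pi * (d/2)^2 * L  (cylinder volume)
Radius = 0.64/2 = 0.32 cm
V = pi * 0.32^2 * 24 = 7.7208 cm^3

Answer: 7.7208 cm^3


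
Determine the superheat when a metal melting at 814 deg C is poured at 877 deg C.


Formula: Superheat = T_pour - T_melt
Superheat = 877 - 814 = 63 deg C

63 deg C


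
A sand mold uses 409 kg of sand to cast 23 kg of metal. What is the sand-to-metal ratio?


Formula: Sand-to-Metal Ratio = W_sand / W_metal
Ratio = 409 kg / 23 kg = 17.7826

Final answer: 17.7826


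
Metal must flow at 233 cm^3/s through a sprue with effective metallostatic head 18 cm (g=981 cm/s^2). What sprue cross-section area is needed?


Formula: v = sqrt(2*g*h), A = Q/v
Velocity: v = sqrt(2 * 981 * 18) = sqrt(35316) = 187.9255 cm/s
Sprue area: A = Q / v = 233 / 187.9255 = 1.2399 cm^2


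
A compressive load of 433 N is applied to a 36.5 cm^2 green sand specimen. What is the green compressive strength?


Formula: Compressive Strength = Force / Area
Strength = 433 N / 36.5 cm^2 = 11.8630 N/cm^2

11.8630 N/cm^2


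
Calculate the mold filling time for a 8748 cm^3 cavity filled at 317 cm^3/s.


Formula: t_fill = V_mold / Q_flow
t = 8748 cm^3 / 317 cm^3/s = 27.5962 s

Answer: 27.5962 s


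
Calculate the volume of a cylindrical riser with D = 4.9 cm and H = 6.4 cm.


Formula: V = pi * (D/2)^2 * H  (cylinder volume)
Radius = D/2 = 4.9/2 = 2.45 cm
V = pi * 2.45^2 * 6.4 = 120.6874 cm^3

120.6874 cm^3


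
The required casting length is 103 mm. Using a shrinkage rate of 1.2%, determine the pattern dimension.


Formula: L_pattern = L_casting * (1 + shrinkage_rate/100)
Shrinkage factor = 1 + 1.2/100 = 1.012
L_pattern = 103 mm * 1.012 = 104.2360 mm

104.2360 mm


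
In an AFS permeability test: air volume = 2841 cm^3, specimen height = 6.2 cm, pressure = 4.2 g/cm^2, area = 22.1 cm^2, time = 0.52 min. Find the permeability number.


Formula: Permeability Number P = (V * H) / (p * A * t)
Numerator: V * H = 2841 * 6.2 = 17614.2
Denominator: p * A * t = 4.2 * 22.1 * 0.52 = 48.2664
P = 17614.2 / 48.2664 = 364.9371


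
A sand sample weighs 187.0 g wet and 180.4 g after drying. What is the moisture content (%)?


Formula: MC = (W_wet - W_dry) / W_wet * 100
Water mass = 187.0 - 180.4 = 6.6 g
MC = 6.6 / 187.0 * 100 = 3.5294%

3.5294%


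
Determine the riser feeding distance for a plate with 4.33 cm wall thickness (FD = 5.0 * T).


Formula: FD = 5.0 * T  (riser feeding-distance rule)
FD = 5.0 * 4.33 cm = 21.6500 cm

Answer: 21.6500 cm


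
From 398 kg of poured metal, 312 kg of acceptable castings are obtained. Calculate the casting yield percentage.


Formula: Casting Yield = (W_good / W_total) * 100
Yield = (312 kg / 398 kg) * 100 = 78.3920%


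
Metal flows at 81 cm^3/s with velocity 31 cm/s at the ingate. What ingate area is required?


Formula: A_ingate = Q / v  (continuity equation)
A = 81 cm^3/s / 31 cm/s = 2.6129 cm^2

2.6129 cm^2


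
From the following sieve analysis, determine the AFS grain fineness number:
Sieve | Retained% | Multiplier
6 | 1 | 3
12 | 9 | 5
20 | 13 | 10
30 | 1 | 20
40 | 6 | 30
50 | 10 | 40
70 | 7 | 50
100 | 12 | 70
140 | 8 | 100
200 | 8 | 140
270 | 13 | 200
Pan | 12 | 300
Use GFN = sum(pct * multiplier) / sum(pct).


Formula: GFN = sum(pct * multiplier) / sum(pct)
sum(pct * multiplier) = 10088
sum(pct) = 100
GFN = 10088 / 100 = 100.88


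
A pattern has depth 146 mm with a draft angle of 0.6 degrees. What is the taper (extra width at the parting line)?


Formula: taper = depth * tan(draft_angle)
tan(0.6 deg) = 0.0104724
taper = 146 mm * 0.0104724 = 1.5290 mm

Answer: 1.5290 mm


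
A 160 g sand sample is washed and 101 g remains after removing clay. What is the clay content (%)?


Formula: Clay% = (W_total - W_washed) / W_total * 100
Clay mass = 160 - 101 = 59 g
Clay% = 59 / 160 * 100 = 36.8750%

36.8750%


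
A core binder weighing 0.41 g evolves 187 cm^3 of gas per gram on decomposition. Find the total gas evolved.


Formula: V_gas = W_binder * gas_evolution_rate
V = 0.41 g * 187 cm^3/g = 76.6700 cm^3


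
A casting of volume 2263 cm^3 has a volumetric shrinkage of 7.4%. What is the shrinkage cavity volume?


Formula: V_shrink = V_casting * shrinkage_pct / 100
V_shrink = 2263 cm^3 * 7.4 / 100 = 167.4620 cm^3

Answer: 167.4620 cm^3


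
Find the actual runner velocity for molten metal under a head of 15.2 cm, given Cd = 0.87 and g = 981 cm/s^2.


Formula: v = Cd * sqrt(2 * g * h)  (Torricelli with discharge coefficient)
2*g*h = 2 * 981 * 15.2 = 29822.4 cm^2/s^2
sqrt(29822.4) = 172.69163 cm/s
v = 0.87 * 172.69163 = 150.2417 cm/s

Answer: 150.2417 cm/s


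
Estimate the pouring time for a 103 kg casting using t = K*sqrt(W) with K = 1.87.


Formula: t = K * sqrt(W)
sqrt(W) = sqrt(103) = 10.14889
t = 1.87 * 10.14889 = 18.9784 s

Answer: 18.9784 s


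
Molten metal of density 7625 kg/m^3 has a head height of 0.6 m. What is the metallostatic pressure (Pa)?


Formula: P = rho * g * h
rho * g = 7625 * 9.81 = 74801.25 N/m^3
P = 74801.25 * 0.6 = 44880.7500 Pa


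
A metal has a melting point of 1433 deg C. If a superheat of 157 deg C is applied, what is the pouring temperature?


Formula: T_pour = T_melt + Superheat
T_pour = 1433 + 157 = 1590 deg C

Final answer: 1590 deg C


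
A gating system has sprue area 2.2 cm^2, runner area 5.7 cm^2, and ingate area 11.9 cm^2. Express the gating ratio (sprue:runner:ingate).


Sprue:Runner:Ingate = 1 : 5.7/2.2 : 11.9/2.2 = 1:2.59:5.41

Final answer: 1:2.59:5.41


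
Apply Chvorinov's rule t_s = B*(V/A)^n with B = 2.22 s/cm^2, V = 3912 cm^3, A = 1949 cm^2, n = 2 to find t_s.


Formula: t_s = B * (V/A)^n  (Chvorinov's rule, n=2)
Modulus M = V/A = 3912/1949 = 2.007183 cm
M^2 = 2.007183^2 = 4.028784 cm^2
t_s = 2.22 * 4.028784 = 8.9439 s

Answer: 8.9439 s


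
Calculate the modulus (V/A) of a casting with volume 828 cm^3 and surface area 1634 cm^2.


Formula: Casting Modulus M = V / A
M = 828 cm^3 / 1634 cm^2 = 0.5067 cm

0.5067 cm


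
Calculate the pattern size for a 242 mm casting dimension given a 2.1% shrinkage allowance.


Formula: L_pattern = L_casting * (1 + shrinkage_rate/100)
Shrinkage factor = 1 + 2.1/100 = 1.021
L_pattern = 242 mm * 1.021 = 247.0820 mm


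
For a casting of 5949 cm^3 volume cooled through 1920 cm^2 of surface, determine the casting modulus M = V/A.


Formula: Casting Modulus M = V / A
M = 5949 cm^3 / 1920 cm^2 = 3.0984 cm

Answer: 3.0984 cm


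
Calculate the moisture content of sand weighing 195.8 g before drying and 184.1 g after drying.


Formula: MC = (W_wet - W_dry) / W_wet * 100
Water mass = 195.8 - 184.1 = 11.7 g
MC = 11.7 / 195.8 * 100 = 5.9755%

Final answer: 5.9755%


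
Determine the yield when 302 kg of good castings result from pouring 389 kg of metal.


Formula: Casting Yield = (W_good / W_total) * 100
Yield = (302 kg / 389 kg) * 100 = 77.6350%


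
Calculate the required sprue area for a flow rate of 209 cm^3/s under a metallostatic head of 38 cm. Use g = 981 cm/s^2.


Formula: v = sqrt(2*g*h), A = Q/v
Velocity: v = sqrt(2 * 981 * 38) = sqrt(74556) = 273.0494 cm/s
Sprue area: A = Q / v = 209 / 273.0494 = 0.7654 cm^2

Final answer: 0.7654 cm^2
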